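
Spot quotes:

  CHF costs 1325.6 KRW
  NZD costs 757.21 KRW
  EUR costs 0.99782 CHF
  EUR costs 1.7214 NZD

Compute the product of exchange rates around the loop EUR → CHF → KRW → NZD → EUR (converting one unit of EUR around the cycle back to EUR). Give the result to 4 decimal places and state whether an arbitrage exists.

Around EUR → CHF → KRW → NZD → EUR: 1 × 0.99782 × 1325.6 ÷ 757.21 ÷ 1.7214 = 1.014768
Product > 1; profitable direction is EUR → CHF → KRW → NZD → EUR.

1.0148 (arbitrage exists)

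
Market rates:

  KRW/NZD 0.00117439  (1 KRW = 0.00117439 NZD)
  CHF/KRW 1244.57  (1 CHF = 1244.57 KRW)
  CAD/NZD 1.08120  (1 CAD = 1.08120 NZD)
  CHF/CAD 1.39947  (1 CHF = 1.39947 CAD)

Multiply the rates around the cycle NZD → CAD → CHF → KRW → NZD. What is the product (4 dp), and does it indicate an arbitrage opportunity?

Around NZD → CAD → CHF → KRW → NZD: 1 ÷ 1.08120 ÷ 1.39947 × 1244.57 × 0.00117439 = 0.965966
Product < 1; profitable direction is NZD → KRW → CHF → CAD → NZD.

0.9660 (arbitrage exists)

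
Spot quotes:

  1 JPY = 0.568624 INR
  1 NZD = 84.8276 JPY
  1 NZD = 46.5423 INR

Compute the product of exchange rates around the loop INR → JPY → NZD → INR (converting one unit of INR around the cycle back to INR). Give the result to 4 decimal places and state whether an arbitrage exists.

Around INR → JPY → NZD → INR: 1 ÷ 0.568624 ÷ 84.8276 × 46.5423 = 0.964907
Product < 1; profitable direction is INR → NZD → JPY → INR.

0.9649 (arbitrage exists)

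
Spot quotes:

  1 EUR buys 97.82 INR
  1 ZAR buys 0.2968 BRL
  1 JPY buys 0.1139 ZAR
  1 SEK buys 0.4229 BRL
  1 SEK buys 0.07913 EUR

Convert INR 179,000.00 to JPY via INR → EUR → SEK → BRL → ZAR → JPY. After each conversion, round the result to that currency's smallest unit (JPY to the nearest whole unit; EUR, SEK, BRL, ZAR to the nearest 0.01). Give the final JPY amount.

JPY 289,290

INR 179,000.00 ÷ 97.82 = EUR 1,829.89
EUR 1,829.89 ÷ 0.07913 = SEK 23,125.11
SEK 23,125.11 × 0.4229 = BRL 9,779.61
BRL 9,779.61 ÷ 0.2968 = ZAR 32,950.17
ZAR 32,950.17 ÷ 0.1139 = JPY 289,290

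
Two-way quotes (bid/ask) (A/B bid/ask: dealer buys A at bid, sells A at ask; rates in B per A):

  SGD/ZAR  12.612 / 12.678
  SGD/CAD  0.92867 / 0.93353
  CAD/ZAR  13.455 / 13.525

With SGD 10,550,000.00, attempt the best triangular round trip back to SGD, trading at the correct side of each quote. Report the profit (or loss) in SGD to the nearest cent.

Net result: SGD -11,692.45 (no profitable arbitrage after spreads)

Best loop SGD → ZAR → CAD → SGD:
SGD 10,550,000.00 × 12.612 (sell SGD at bid) = ZAR 133,056,600.00
ZAR 133,056,600.00 ÷ 13.525 (buy CAD at ask) = CAD 9,837,826.25
CAD 9,837,826.25 ÷ 0.93353 (buy SGD at ask) = SGD 10,538,307.55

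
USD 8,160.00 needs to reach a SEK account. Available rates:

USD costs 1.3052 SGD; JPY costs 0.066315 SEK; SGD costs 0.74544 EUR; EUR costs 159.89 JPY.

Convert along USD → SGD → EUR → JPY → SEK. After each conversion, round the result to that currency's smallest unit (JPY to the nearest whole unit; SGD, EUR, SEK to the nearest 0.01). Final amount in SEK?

SEK 84,180.79

USD 8,160.00 × 1.3052 = SGD 10,650.43
SGD 10,650.43 × 0.74544 = EUR 7,939.26
EUR 7,939.26 × 159.89 = JPY 1,269,408
JPY 1,269,408 × 0.066315 = SEK 84,180.79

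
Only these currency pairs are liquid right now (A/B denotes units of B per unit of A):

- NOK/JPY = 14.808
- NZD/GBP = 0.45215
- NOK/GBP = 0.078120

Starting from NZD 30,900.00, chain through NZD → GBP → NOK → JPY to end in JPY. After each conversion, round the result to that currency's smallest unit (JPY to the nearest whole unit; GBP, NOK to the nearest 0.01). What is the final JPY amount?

JPY 2,648,348

NZD 30,900.00 × 0.45215 = GBP 13,971.43
GBP 13,971.43 ÷ 0.078120 = NOK 178,845.75
NOK 178,845.75 × 14.808 = JPY 2,648,348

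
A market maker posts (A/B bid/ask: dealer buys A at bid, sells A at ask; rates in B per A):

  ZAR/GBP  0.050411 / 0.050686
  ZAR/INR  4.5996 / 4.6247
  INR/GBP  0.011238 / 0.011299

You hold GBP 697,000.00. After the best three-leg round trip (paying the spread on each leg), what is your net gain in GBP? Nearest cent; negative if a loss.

Best loop GBP → ZAR → INR → GBP:
GBP 697,000.00 ÷ 0.050686 (buy ZAR at ask) = ZAR 13,751,331.73
ZAR 13,751,331.73 × 4.5996 (sell ZAR at bid) = INR 63,250,625.42
INR 63,250,625.42 × 0.011238 (sell INR at bid) = GBP 710,810.53

Net profit: GBP 13,810.53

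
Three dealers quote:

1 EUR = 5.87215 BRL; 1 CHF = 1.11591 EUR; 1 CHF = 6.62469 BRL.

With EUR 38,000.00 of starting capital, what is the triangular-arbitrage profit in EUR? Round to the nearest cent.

Profit: EUR 416.95

Profitable loop is EUR → CHF → BRL → EUR:
EUR 38,000.00 ÷ 1.11591 = CHF 34,052.93
CHF 34,052.93 × 6.62469 = BRL 225,590.07
BRL 225,590.07 ÷ 5.87215 = EUR 38,416.95
Profit = EUR 38,416.95 − EUR 38,000.00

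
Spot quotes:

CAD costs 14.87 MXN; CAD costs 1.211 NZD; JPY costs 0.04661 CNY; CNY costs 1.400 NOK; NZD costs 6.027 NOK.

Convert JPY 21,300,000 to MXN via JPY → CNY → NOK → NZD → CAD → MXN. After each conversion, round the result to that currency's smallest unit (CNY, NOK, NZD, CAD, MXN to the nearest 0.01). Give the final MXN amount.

JPY 21,300,000 × 0.04661 = CNY 992,793.00
CNY 992,793.00 × 1.400 = NOK 1,389,910.20
NOK 1,389,910.20 ÷ 6.027 = NZD 230,613.94
NZD 230,613.94 ÷ 1.211 = CAD 190,432.65
CAD 190,432.65 × 14.87 = MXN 2,831,733.51

MXN 2,831,733.51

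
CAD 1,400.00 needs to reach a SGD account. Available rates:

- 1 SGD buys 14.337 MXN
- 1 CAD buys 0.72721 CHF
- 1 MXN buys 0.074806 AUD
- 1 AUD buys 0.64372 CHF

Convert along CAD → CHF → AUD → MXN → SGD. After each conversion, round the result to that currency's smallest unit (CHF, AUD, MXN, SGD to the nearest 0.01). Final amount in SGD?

CAD 1,400.00 × 0.72721 = CHF 1,018.09
CHF 1,018.09 ÷ 0.64372 = AUD 1,581.57
AUD 1,581.57 ÷ 0.074806 = MXN 21,142.29
MXN 21,142.29 ÷ 14.337 = SGD 1,474.67

SGD 1,474.67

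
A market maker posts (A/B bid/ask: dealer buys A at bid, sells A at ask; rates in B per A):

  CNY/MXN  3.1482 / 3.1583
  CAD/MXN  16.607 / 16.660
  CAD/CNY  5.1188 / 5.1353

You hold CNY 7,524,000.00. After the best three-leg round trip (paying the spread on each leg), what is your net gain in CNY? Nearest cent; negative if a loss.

Best loop CNY → CAD → MXN → CNY:
CNY 7,524,000.00 ÷ 5.1353 (buy CAD at ask) = CAD 1,465,152.96
CAD 1,465,152.96 × 16.607 (sell CAD at bid) = MXN 24,331,795.22
MXN 24,331,795.22 ÷ 3.1583 (buy CNY at ask) = CNY 7,704,079.80

Net profit: CNY 180,079.80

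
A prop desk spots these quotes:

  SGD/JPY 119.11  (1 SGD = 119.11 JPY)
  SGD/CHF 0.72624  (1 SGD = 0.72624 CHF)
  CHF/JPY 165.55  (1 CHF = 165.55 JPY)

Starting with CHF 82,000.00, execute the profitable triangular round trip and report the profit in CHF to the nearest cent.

Profitable loop is CHF → JPY → SGD → CHF:
CHF 82,000.00 × 165.55 = JPY 13,575,100
JPY 13,575,100 ÷ 119.11 = SGD 113,971.12
SGD 113,971.12 × 0.72624 = CHF 82,770.39
Profit = CHF 82,770.39 − CHF 82,000.00

Profit: CHF 770.39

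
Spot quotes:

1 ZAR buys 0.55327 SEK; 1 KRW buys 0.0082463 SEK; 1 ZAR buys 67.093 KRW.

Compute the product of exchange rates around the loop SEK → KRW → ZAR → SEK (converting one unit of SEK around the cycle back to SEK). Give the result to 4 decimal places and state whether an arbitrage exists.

Around SEK → KRW → ZAR → SEK: 1 ÷ 0.0082463 ÷ 67.093 × 0.55327 = 1.000002
Product ≈ 1 (deviation 0.000%, within rounding noise).

1.0000 (no arbitrage)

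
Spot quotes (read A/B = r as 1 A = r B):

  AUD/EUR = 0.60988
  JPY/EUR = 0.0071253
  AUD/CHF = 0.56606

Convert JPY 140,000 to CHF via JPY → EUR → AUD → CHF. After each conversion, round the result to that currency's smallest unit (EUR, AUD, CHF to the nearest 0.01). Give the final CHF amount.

JPY 140,000 × 0.0071253 = EUR 997.54
EUR 997.54 ÷ 0.60988 = AUD 1,635.63
AUD 1,635.63 × 0.56606 = CHF 925.86

CHF 925.86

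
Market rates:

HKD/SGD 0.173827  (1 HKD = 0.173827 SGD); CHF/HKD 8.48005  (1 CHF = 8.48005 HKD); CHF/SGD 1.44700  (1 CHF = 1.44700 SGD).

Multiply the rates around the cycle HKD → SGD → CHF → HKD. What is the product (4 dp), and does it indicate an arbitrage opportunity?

Around HKD → SGD → CHF → HKD: 1 × 0.173827 ÷ 1.44700 × 8.48005 = 1.018702
Product > 1; profitable direction is HKD → SGD → CHF → HKD.

1.0187 (arbitrage exists)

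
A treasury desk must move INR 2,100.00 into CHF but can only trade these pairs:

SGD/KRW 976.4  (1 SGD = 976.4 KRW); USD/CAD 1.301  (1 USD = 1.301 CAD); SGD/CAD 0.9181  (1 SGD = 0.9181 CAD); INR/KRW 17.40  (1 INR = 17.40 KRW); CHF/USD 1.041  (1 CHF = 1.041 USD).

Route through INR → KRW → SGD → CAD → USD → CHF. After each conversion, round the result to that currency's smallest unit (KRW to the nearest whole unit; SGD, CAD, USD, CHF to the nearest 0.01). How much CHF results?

CHF 25.37

INR 2,100.00 × 17.40 = KRW 36,540
KRW 36,540 ÷ 976.4 = SGD 37.42
SGD 37.42 × 0.9181 = CAD 34.36
CAD 34.36 ÷ 1.301 = USD 26.41
USD 26.41 ÷ 1.041 = CHF 25.37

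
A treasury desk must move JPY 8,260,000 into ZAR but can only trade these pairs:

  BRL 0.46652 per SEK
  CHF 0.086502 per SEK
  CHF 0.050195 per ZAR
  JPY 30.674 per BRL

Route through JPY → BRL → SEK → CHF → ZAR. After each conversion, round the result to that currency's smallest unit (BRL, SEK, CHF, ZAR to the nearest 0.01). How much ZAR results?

ZAR 994,729.55

JPY 8,260,000 ÷ 30.674 = BRL 269,283.43
BRL 269,283.43 ÷ 0.46652 = SEK 577,217.33
SEK 577,217.33 × 0.086502 = CHF 49,930.45
CHF 49,930.45 ÷ 0.050195 = ZAR 994,729.55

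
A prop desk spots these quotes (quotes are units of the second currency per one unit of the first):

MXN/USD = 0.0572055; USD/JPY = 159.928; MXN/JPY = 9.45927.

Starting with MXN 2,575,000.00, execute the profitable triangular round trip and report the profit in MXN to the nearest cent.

Profitable loop is MXN → JPY → USD → MXN:
MXN 2,575,000.00 × 9.45927 = JPY 24,357,620
JPY 24,357,620 ÷ 159.928 = USD 152,303.66
USD 152,303.66 ÷ 0.0572055 = MXN 2,662,395.46
Profit = MXN 2,662,395.46 − MXN 2,575,000.00

Profit: MXN 87,395.46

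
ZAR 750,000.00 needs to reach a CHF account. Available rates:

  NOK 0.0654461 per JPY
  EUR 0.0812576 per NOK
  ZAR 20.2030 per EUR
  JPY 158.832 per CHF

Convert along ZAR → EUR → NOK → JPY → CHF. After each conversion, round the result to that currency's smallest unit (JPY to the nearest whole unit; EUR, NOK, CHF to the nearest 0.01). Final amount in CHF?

ZAR 750,000.00 ÷ 20.2030 = EUR 37,123.20
EUR 37,123.20 ÷ 0.0812576 = NOK 456,858.19
NOK 456,858.19 ÷ 0.0654461 = JPY 6,980,679
JPY 6,980,679 ÷ 158.832 = CHF 43,950.08

CHF 43,950.08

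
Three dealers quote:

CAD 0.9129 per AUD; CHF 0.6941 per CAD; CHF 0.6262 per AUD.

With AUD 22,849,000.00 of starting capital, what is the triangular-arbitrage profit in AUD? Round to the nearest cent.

Profit: AUD 271,615.21

Profitable loop is AUD → CAD → CHF → AUD:
AUD 22,849,000.00 × 0.9129 = CAD 20,858,852.10
CAD 20,858,852.10 × 0.6941 = CHF 14,478,129.24
CHF 14,478,129.24 ÷ 0.6262 = AUD 23,120,615.21
Profit = AUD 23,120,615.21 − AUD 22,849,000.00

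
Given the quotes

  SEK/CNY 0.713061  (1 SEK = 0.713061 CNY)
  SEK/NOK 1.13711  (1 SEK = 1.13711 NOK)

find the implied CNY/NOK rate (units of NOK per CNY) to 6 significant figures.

CNY/NOK = 1.59469

1 CNY ÷ 0.713061 = 1.4024 SEK
1.4024 SEK × 1.13711 = 1.59469 NOK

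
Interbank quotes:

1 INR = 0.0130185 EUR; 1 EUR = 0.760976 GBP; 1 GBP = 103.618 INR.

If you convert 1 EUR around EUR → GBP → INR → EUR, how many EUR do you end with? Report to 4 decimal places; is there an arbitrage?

Around EUR → GBP → INR → EUR: 1 × 0.760976 × 103.618 × 0.0130185 = 1.026519
Product > 1; profitable direction is EUR → GBP → INR → EUR.

1.0265 (arbitrage exists)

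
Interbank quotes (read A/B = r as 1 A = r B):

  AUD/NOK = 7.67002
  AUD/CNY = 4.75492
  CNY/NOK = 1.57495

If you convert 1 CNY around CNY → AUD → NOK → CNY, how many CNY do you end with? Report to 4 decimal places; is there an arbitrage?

Around CNY → AUD → NOK → CNY: 1 ÷ 4.75492 × 7.67002 ÷ 1.57495 = 1.024204
Product > 1; profitable direction is CNY → AUD → NOK → CNY.

1.0242 (arbitrage exists)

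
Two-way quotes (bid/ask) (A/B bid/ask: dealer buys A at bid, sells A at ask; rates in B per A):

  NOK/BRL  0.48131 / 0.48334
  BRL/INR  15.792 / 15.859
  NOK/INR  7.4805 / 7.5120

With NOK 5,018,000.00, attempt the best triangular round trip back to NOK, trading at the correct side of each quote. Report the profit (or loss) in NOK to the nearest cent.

Best loop NOK → BRL → INR → NOK:
NOK 5,018,000.00 × 0.48131 (sell NOK at bid) = BRL 2,415,213.58
BRL 2,415,213.58 × 15.792 (sell BRL at bid) = INR 38,141,052.86
INR 38,141,052.86 ÷ 7.5120 (buy NOK at ask) = NOK 5,077,349.95

Net profit: NOK 59,349.95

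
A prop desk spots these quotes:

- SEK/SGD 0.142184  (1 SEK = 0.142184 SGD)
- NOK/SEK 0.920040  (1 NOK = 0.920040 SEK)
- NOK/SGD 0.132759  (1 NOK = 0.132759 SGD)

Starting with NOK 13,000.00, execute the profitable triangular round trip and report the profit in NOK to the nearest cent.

Profitable loop is NOK → SGD → SEK → NOK:
NOK 13,000.00 × 0.132759 = SGD 1,725.87
SGD 1,725.87 ÷ 0.142184 = SEK 12,138.26
SEK 12,138.26 ÷ 0.920040 = NOK 13,193.19
Profit = NOK 13,193.19 − NOK 13,000.00

Profit: NOK 193.19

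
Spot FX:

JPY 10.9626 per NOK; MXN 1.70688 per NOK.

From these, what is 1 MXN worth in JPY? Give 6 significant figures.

MXN/JPY = 6.42260

1 MXN ÷ 1.70688 = 0.585864 NOK
0.585864 NOK × 10.9626 = 6.4226 JPY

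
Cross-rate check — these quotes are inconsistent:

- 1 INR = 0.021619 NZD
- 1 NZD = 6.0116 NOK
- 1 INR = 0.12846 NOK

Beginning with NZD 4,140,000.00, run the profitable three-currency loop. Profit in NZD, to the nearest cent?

Profit: NZD 48,495.96

Profitable loop is NZD → NOK → INR → NZD:
NZD 4,140,000.00 × 6.0116 = NOK 24,888,024.00
NOK 24,888,024.00 ÷ 0.12846 = INR 193,741,429.24
INR 193,741,429.24 × 0.021619 = NZD 4,188,495.96
Profit = NZD 4,188,495.96 − NZD 4,140,000.00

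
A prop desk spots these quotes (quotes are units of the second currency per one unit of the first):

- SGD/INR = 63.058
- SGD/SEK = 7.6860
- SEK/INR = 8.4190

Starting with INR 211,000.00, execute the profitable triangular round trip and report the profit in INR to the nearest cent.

Profit: INR 5,522.56

Profitable loop is INR → SGD → SEK → INR:
INR 211,000.00 ÷ 63.058 = SGD 3,346.13
SGD 3,346.13 × 7.6860 = SEK 25,718.32
SEK 25,718.32 × 8.4190 = INR 216,522.56
Profit = INR 216,522.56 − INR 211,000.00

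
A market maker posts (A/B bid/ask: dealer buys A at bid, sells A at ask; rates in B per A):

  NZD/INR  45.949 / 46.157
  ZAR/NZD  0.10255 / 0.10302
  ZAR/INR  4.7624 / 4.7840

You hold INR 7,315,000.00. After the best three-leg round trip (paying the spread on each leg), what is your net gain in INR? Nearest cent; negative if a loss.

Best loop INR → NZD → ZAR → INR:
INR 7,315,000.00 ÷ 46.157 (buy NZD at ask) = NZD 158,480.84
NZD 158,480.84 ÷ 0.10302 (buy ZAR at ask) = ZAR 1,538,350.20
ZAR 1,538,350.20 × 4.7624 (sell ZAR at bid) = INR 7,326,238.97

Net profit: INR 11,238.97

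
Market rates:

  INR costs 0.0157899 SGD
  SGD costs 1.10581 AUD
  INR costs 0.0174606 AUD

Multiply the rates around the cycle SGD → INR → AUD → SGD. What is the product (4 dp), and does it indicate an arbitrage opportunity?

Around SGD → INR → AUD → SGD: 1 ÷ 0.0157899 × 0.0174606 ÷ 1.10581 = 0.999998
Product ≈ 1 (deviation 0.000%, within rounding noise).

1.0000 (no arbitrage)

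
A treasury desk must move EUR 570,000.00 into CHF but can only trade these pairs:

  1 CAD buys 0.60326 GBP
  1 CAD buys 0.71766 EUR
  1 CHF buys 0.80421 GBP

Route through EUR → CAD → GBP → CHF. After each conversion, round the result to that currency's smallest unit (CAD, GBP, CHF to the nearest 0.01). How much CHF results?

CHF 595,787.21

EUR 570,000.00 ÷ 0.71766 = CAD 794,247.97
CAD 794,247.97 × 0.60326 = GBP 479,138.03
GBP 479,138.03 ÷ 0.80421 = CHF 595,787.21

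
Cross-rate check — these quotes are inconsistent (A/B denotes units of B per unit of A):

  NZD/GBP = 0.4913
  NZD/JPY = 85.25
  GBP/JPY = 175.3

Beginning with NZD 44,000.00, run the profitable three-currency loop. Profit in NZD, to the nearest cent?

Profitable loop is NZD → GBP → JPY → NZD:
NZD 44,000.00 × 0.4913 = GBP 21,617.20
GBP 21,617.20 × 175.3 = JPY 3,789,495
JPY 3,789,495 ÷ 85.25 = NZD 44,451.56
Profit = NZD 44,451.56 − NZD 44,000.00

Profit: NZD 451.56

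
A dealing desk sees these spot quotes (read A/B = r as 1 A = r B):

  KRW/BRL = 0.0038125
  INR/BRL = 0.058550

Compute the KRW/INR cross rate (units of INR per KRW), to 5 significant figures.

1 KRW × 0.0038125 = 0.0038125 BRL
0.0038125 BRL ÷ 0.058550 = 0.0651153 INR

KRW/INR = 0.065115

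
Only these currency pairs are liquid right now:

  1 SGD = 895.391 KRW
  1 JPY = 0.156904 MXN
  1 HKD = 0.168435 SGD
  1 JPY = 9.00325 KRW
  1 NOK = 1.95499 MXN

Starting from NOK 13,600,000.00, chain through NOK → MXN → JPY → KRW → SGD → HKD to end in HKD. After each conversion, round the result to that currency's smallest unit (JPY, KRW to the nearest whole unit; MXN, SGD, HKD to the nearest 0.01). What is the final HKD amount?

HKD 10,115,880.19

NOK 13,600,000.00 × 1.95499 = MXN 26,587,864.00
MXN 26,587,864.00 ÷ 0.156904 = JPY 169,453,067
JPY 169,453,067 × 9.00325 = KRW 1,525,628,325
KRW 1,525,628,325 ÷ 895.391 = SGD 1,703,868.28
SGD 1,703,868.28 ÷ 0.168435 = HKD 10,115,880.19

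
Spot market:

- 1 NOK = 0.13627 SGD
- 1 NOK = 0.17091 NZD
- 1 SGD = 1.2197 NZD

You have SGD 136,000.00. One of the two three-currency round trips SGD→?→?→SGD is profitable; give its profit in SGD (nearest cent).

Profitable loop is SGD → NOK → NZD → SGD:
SGD 136,000.00 ÷ 0.13627 = NOK 998,018.64
NOK 998,018.64 × 0.17091 = NZD 170,571.37
NZD 170,571.37 ÷ 1.2197 = SGD 139,846.98
Profit = SGD 139,846.98 − SGD 136,000.00

Profit: SGD 3,846.98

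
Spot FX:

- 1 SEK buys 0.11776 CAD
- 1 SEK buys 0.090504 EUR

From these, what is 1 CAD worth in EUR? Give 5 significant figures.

CAD/EUR = 0.76855

1 CAD ÷ 0.11776 = 8.49185 SEK
8.49185 SEK × 0.090504 = 0.768546 EUR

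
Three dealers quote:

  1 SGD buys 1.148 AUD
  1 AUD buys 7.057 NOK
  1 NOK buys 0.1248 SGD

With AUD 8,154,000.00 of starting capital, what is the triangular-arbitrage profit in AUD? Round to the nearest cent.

Profitable loop is AUD → NOK → SGD → AUD:
AUD 8,154,000.00 × 7.057 = NOK 57,542,778.00
NOK 57,542,778.00 × 0.1248 = SGD 7,181,338.69
SGD 7,181,338.69 × 1.148 = AUD 8,244,176.82
Profit = AUD 8,244,176.82 − AUD 8,154,000.00

Profit: AUD 90,176.82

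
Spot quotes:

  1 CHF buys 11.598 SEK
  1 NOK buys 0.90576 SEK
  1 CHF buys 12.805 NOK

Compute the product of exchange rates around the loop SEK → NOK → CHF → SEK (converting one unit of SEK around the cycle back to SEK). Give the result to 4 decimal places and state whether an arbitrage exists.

1.0000 (no arbitrage)

Around SEK → NOK → CHF → SEK: 1 ÷ 0.90576 ÷ 12.805 × 11.598 = 0.999978
Product ≈ 1 (deviation 0.002%, within rounding noise).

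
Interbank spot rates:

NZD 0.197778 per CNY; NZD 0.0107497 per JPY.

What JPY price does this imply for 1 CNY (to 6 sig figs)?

1 CNY × 0.197778 = 0.197778 NZD
0.197778 NZD ÷ 0.0107497 = 18.3985 JPY

CNY/JPY = 18.3985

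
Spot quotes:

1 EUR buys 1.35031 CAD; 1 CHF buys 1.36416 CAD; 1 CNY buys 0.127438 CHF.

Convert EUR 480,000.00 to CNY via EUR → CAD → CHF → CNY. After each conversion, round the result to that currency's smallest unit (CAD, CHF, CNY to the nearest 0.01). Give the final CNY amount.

CNY 3,728,296.66

EUR 480,000.00 × 1.35031 = CAD 648,148.80
CAD 648,148.80 ÷ 1.36416 = CHF 475,126.67
CHF 475,126.67 ÷ 0.127438 = CNY 3,728,296.66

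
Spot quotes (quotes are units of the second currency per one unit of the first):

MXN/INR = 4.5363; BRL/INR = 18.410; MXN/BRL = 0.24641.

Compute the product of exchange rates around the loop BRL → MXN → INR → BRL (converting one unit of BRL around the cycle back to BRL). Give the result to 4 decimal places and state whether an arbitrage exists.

Around BRL → MXN → INR → BRL: 1 ÷ 0.24641 × 4.5363 ÷ 18.410 = 0.999976
Product ≈ 1 (deviation 0.002%, within rounding noise).

1.0000 (no arbitrage)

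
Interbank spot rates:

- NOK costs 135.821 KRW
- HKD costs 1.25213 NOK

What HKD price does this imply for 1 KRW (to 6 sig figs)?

1 KRW ÷ 135.821 = 0.00736263 NOK
0.00736263 NOK ÷ 1.25213 = 0.00588009 HKD

KRW/HKD = 0.00588009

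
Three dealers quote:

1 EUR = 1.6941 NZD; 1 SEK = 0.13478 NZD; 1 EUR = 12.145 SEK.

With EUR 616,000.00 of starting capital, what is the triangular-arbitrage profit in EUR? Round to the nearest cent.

Profit: EUR 21,524.36

Profitable loop is EUR → NZD → SEK → EUR:
EUR 616,000.00 × 1.6941 = NZD 1,043,565.60
NZD 1,043,565.60 ÷ 0.13478 = SEK 7,742,733.34
SEK 7,742,733.34 ÷ 12.145 = EUR 637,524.36
Profit = EUR 637,524.36 − EUR 616,000.00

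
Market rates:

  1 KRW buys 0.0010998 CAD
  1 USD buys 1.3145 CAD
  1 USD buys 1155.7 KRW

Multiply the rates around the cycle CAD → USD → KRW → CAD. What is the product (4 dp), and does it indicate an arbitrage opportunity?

Around CAD → USD → KRW → CAD: 1 ÷ 1.3145 × 1155.7 × 0.0010998 = 0.966937
Product < 1; profitable direction is CAD → KRW → USD → CAD.

0.9669 (arbitrage exists)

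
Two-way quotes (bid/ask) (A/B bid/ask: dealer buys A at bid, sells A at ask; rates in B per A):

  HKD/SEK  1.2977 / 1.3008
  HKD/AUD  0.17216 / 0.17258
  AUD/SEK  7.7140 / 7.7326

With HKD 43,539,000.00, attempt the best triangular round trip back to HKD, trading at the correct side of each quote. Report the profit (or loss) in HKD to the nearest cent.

Net profit: HKD 911,823.41

Best loop HKD → AUD → SEK → HKD:
HKD 43,539,000.00 × 0.17216 (sell HKD at bid) = AUD 7,495,674.24
AUD 7,495,674.24 × 7.7140 (sell AUD at bid) = SEK 57,821,631.09
SEK 57,821,631.09 ÷ 1.3008 (buy HKD at ask) = HKD 44,450,823.41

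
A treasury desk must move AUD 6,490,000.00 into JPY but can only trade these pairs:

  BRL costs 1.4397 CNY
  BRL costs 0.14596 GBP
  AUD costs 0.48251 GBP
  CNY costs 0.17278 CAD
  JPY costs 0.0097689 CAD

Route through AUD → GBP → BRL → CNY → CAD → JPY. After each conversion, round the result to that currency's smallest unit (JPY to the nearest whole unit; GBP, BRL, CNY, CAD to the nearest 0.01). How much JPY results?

AUD 6,490,000.00 × 0.48251 = GBP 3,131,489.90
GBP 3,131,489.90 ÷ 0.14596 = BRL 21,454,438.89
BRL 21,454,438.89 × 1.4397 = CNY 30,887,955.67
CNY 30,887,955.67 × 0.17278 = CAD 5,336,820.98
CAD 5,336,820.98 ÷ 0.0097689 = JPY 546,307,259

JPY 546,307,259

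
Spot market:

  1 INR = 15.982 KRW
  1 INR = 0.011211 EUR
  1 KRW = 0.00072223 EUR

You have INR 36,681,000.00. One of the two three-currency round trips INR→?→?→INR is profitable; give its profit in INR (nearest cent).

Profit: INR 1,085,215.32

Profitable loop is INR → KRW → EUR → INR:
INR 36,681,000.00 × 15.982 = KRW 586,235,742
KRW 586,235,742 × 0.00072223 = EUR 423,397.04
EUR 423,397.04 ÷ 0.011211 = INR 37,766,215.32
Profit = INR 37,766,215.32 − INR 36,681,000.00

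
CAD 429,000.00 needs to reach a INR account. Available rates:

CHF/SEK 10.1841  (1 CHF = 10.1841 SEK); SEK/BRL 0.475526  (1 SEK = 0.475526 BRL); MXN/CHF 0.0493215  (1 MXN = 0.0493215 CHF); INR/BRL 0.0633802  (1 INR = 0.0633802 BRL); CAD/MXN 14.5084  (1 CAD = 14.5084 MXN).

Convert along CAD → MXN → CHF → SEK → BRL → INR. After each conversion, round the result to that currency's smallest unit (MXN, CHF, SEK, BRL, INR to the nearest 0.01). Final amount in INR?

INR 23,456,132.83

CAD 429,000.00 × 14.5084 = MXN 6,224,103.60
MXN 6,224,103.60 × 0.0493215 = CHF 306,982.13
CHF 306,982.13 × 10.1841 = SEK 3,126,336.71
SEK 3,126,336.71 × 0.475526 = BRL 1,486,654.39
BRL 1,486,654.39 ÷ 0.0633802 = INR 23,456,132.83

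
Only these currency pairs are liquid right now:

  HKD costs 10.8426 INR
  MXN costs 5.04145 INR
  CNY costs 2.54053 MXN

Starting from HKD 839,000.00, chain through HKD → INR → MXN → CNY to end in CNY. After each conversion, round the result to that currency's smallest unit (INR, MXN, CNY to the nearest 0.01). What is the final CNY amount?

CNY 710,257.14

HKD 839,000.00 × 10.8426 = INR 9,096,941.40
INR 9,096,941.40 ÷ 5.04145 = MXN 1,804,429.56
MXN 1,804,429.56 ÷ 2.54053 = CNY 710,257.14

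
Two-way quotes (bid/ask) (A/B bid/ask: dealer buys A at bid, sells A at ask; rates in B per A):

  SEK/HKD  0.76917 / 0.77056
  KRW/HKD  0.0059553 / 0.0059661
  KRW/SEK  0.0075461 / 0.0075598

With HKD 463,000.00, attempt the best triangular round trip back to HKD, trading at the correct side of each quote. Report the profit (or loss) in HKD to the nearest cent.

Net profit: HKD 10,334.18

Best loop HKD → SEK → KRW → HKD:
HKD 463,000.00 ÷ 0.77056 (buy SEK at ask) = SEK 600,861.71
SEK 600,861.71 ÷ 0.0075598 (buy KRW at ask) = KRW 79,481,165
KRW 79,481,165 × 0.0059553 (sell KRW at bid) = HKD 473,334.18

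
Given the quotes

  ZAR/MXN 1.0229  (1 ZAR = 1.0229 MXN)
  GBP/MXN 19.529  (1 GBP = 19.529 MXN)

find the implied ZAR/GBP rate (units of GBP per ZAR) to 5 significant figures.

1 ZAR × 1.0229 = 1.0229 MXN
1.0229 MXN ÷ 19.529 = 0.0523785 GBP

ZAR/GBP = 0.052379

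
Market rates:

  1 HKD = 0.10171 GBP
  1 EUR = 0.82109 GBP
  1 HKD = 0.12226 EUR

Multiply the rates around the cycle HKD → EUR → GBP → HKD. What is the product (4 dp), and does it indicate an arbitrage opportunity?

Around HKD → EUR → GBP → HKD: 1 × 0.12226 × 0.82109 ÷ 0.10171 = 0.986987
Product < 1; profitable direction is HKD → GBP → EUR → HKD.

0.9870 (arbitrage exists)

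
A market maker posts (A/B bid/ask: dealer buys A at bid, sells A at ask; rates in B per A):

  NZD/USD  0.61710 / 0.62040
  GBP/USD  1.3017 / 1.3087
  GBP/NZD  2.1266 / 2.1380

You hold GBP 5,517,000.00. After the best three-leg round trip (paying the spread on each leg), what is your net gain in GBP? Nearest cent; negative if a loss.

Net profit: GBP 15,281.08

Best loop GBP → NZD → USD → GBP:
GBP 5,517,000.00 × 2.1266 (sell GBP at bid) = NZD 11,732,452.20
NZD 11,732,452.20 × 0.61710 (sell NZD at bid) = USD 7,240,096.25
USD 7,240,096.25 ÷ 1.3087 (buy GBP at ask) = GBP 5,532,281.08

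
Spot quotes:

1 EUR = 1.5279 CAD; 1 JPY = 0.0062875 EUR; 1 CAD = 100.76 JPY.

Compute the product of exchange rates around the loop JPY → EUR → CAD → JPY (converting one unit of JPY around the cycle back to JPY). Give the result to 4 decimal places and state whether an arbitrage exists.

Around JPY → EUR → CAD → JPY: 1 × 0.0062875 × 1.5279 × 100.76 = 0.967968
Product < 1; profitable direction is JPY → CAD → EUR → JPY.

0.9680 (arbitrage exists)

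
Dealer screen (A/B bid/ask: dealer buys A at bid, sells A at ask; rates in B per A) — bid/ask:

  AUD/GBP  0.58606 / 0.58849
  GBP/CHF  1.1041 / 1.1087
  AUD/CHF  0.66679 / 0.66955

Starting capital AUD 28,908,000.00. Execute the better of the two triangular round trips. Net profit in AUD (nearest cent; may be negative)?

Best loop AUD → CHF → GBP → AUD:
AUD 28,908,000.00 × 0.66679 (sell AUD at bid) = CHF 19,275,565.32
CHF 19,275,565.32 ÷ 1.1087 (buy GBP at ask) = GBP 17,385,735.83
GBP 17,385,735.83 ÷ 0.58849 (buy AUD at ask) = AUD 29,542,958.82

Net profit: AUD 634,958.82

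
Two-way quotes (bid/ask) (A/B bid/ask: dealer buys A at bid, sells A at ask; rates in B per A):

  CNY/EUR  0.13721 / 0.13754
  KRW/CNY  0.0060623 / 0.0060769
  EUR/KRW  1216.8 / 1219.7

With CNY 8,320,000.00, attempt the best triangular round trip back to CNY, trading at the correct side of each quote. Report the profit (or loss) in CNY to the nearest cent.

Best loop CNY → EUR → KRW → CNY:
CNY 8,320,000.00 × 0.13721 (sell CNY at bid) = EUR 1,141,587.20
EUR 1,141,587.20 × 1216.8 (sell EUR at bid) = KRW 1,389,083,305
KRW 1,389,083,305 × 0.0060623 (sell KRW at bid) = CNY 8,421,039.72

Net profit: CNY 101,039.72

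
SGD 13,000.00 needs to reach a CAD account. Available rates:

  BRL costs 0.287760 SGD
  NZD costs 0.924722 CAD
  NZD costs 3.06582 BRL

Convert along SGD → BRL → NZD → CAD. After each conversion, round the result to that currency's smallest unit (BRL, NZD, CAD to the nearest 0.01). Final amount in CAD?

SGD 13,000.00 ÷ 0.287760 = BRL 45,176.54
BRL 45,176.54 ÷ 3.06582 = NZD 14,735.55
NZD 14,735.55 × 0.924722 = CAD 13,626.29

CAD 13,626.29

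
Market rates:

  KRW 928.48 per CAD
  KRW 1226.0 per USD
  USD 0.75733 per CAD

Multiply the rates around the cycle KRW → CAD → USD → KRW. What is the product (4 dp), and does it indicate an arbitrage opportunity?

Around KRW → CAD → USD → KRW: 1 ÷ 928.48 × 0.75733 × 1226.0 = 1.000007
Product ≈ 1 (deviation 0.001%, within rounding noise).

1.0000 (no arbitrage)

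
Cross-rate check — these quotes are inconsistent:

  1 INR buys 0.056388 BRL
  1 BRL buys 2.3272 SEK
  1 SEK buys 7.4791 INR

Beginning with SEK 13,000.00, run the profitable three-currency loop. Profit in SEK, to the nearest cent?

Profit: SEK 245.66

Profitable loop is SEK → BRL → INR → SEK:
SEK 13,000.00 ÷ 2.3272 = BRL 5,586.11
BRL 5,586.11 ÷ 0.056388 = INR 99,065.62
INR 99,065.62 ÷ 7.4791 = SEK 13,245.66
Profit = SEK 13,245.66 − SEK 13,000.00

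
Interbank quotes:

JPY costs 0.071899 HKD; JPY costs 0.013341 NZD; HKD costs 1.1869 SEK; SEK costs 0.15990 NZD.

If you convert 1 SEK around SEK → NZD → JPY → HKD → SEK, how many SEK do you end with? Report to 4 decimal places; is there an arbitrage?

1.0228 (arbitrage exists)

Around SEK → NZD → JPY → HKD → SEK: 1 × 0.15990 ÷ 0.013341 × 0.071899 × 1.1869 = 1.022815
Product > 1; profitable direction is SEK → NZD → JPY → HKD → SEK.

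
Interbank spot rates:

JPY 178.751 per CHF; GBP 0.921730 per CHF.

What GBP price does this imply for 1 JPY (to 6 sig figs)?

1 JPY ÷ 178.751 = 0.00559437 CHF
0.00559437 CHF × 0.921730 = 0.0051565 GBP

JPY/GBP = 0.00515650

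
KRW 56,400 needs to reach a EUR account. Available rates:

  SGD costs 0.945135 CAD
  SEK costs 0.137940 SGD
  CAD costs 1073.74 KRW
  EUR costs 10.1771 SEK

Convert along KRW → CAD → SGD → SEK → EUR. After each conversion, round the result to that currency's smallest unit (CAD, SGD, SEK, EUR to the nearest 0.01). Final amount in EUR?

KRW 56,400 ÷ 1073.74 = CAD 52.53
CAD 52.53 ÷ 0.945135 = SGD 55.58
SGD 55.58 ÷ 0.137940 = SEK 402.93
SEK 402.93 ÷ 10.1771 = EUR 39.59

EUR 39.59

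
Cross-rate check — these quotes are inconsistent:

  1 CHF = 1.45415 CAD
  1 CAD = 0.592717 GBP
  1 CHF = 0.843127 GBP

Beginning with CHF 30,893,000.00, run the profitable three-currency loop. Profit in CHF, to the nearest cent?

Profit: CHF 687,840.08

Profitable loop is CHF → CAD → GBP → CHF:
CHF 30,893,000.00 × 1.45415 = CAD 44,923,055.95
CAD 44,923,055.95 × 0.592717 = GBP 26,626,658.95
GBP 26,626,658.95 ÷ 0.843127 = CHF 31,580,840.08
Profit = CHF 31,580,840.08 − CHF 30,893,000.00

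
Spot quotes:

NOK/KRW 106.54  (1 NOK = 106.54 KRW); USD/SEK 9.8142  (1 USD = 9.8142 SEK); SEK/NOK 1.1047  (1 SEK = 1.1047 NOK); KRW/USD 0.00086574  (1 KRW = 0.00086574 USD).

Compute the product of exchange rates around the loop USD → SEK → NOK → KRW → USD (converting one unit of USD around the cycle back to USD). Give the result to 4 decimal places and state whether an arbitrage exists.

1.0000 (no arbitrage)

Around USD → SEK → NOK → KRW → USD: 1 × 9.8142 × 1.1047 × 106.54 × 0.00086574 = 0.999999
Product ≈ 1 (deviation 0.000%, within rounding noise).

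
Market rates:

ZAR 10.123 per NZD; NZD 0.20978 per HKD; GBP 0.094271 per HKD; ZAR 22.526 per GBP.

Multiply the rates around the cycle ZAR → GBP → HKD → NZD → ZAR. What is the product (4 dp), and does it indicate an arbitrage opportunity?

Around ZAR → GBP → HKD → NZD → ZAR: 1 ÷ 22.526 ÷ 0.094271 × 0.20978 × 10.123 = 1.000026
Product ≈ 1 (deviation 0.003%, within rounding noise).

1.0000 (no arbitrage)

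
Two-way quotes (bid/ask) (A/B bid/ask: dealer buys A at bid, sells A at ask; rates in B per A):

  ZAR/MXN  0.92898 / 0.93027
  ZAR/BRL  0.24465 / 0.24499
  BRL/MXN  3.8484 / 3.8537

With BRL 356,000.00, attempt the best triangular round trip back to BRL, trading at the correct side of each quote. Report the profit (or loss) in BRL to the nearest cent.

Net profit: BRL 4,301.78

Best loop BRL → MXN → ZAR → BRL:
BRL 356,000.00 × 3.8484 (sell BRL at bid) = MXN 1,370,030.40
MXN 1,370,030.40 ÷ 0.93027 (buy ZAR at ask) = ZAR 1,472,723.40
ZAR 1,472,723.40 × 0.24465 (sell ZAR at bid) = BRL 360,301.78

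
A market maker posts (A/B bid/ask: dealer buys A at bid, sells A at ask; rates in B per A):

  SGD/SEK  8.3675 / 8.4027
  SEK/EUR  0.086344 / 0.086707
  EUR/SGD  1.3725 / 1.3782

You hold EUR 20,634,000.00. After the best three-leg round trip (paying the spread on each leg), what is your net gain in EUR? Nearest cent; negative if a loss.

Best loop EUR → SEK → SGD → EUR:
EUR 20,634,000.00 ÷ 0.086707 (buy SEK at ask) = SEK 237,973,866.01
SEK 237,973,866.01 ÷ 8.4027 (buy SGD at ask) = SGD 28,321,118.93
SGD 28,321,118.93 ÷ 1.3782 (buy EUR at ask) = EUR 20,549,353.45

Net result: EUR -84,646.55 (no profitable arbitrage after spreads)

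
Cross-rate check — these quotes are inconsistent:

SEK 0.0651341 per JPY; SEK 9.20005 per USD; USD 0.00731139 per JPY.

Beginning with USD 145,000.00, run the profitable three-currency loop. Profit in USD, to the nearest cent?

Profit: USD 4,744.10

Profitable loop is USD → SEK → JPY → USD:
USD 145,000.00 × 9.20005 = SEK 1,334,007.25
SEK 1,334,007.25 ÷ 0.0651341 = JPY 20,480,935
JPY 20,480,935 × 0.00731139 = USD 149,744.10
Profit = USD 149,744.10 − USD 145,000.00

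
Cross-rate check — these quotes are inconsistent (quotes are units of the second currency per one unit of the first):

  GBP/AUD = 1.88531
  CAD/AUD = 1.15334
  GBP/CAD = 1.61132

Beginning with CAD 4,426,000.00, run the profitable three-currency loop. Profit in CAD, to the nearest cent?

Profit: CAD 64,089.82

Profitable loop is CAD → GBP → AUD → CAD:
CAD 4,426,000.00 ÷ 1.61132 = GBP 2,746,816.27
GBP 2,746,816.27 × 1.88531 = AUD 5,178,600.19
AUD 5,178,600.19 ÷ 1.15334 = CAD 4,490,089.82
Profit = CAD 4,490,089.82 − CAD 4,426,000.00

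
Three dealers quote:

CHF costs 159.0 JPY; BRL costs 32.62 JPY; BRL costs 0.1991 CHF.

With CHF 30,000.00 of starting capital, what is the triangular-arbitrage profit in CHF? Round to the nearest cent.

Profit: CHF 912.69

Profitable loop is CHF → BRL → JPY → CHF:
CHF 30,000.00 ÷ 0.1991 = BRL 150,678.05
BRL 150,678.05 × 32.62 = JPY 4,915,118
JPY 4,915,118 ÷ 159.0 = CHF 30,912.69
Profit = CHF 30,912.69 − CHF 30,000.00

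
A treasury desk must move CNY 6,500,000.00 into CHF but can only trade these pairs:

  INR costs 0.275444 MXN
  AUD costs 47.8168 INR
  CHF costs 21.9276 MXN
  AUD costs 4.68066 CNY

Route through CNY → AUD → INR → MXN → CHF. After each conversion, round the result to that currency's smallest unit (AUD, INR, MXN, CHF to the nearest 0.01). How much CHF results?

CNY 6,500,000.00 ÷ 4.68066 = AUD 1,388,693.05
AUD 1,388,693.05 × 47.8168 = INR 66,402,857.83
INR 66,402,857.83 × 0.275444 = MXN 18,290,268.77
MXN 18,290,268.77 ÷ 21.9276 = CHF 834,120.87

CHF 834,120.87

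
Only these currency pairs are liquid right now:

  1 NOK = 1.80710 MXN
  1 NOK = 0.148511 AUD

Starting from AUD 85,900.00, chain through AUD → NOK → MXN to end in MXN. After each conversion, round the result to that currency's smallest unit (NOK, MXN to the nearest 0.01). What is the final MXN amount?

MXN 1,045,241.69

AUD 85,900.00 ÷ 0.148511 = NOK 578,408.33
NOK 578,408.33 × 1.80710 = MXN 1,045,241.69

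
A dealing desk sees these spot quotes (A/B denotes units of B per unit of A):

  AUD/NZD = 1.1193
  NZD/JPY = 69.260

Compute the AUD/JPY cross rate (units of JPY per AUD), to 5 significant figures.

1 AUD × 1.1193 = 1.1193 NZD
1.1193 NZD × 69.260 = 77.5227 JPY

AUD/JPY = 77.523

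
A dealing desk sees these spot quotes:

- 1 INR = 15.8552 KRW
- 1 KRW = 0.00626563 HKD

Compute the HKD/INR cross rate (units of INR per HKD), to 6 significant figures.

1 HKD ÷ 0.00626563 = 159.601 KRW
159.601 KRW ÷ 15.8552 = 10.0662 INR

HKD/INR = 10.0662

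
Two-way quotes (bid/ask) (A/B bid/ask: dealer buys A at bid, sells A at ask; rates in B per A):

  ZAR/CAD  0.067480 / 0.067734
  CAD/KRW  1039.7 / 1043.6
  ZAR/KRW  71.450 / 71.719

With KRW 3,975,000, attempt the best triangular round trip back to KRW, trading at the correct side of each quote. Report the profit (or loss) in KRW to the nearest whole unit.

Best loop KRW → CAD → ZAR → KRW:
KRW 3,975,000 ÷ 1043.6 (buy CAD at ask) = CAD 3,808.93
CAD 3,808.93 ÷ 0.067734 (buy ZAR at ask) = ZAR 56,233.66
ZAR 56,233.66 × 71.450 (sell ZAR at bid) = KRW 4,017,895

Net profit: KRW 42,895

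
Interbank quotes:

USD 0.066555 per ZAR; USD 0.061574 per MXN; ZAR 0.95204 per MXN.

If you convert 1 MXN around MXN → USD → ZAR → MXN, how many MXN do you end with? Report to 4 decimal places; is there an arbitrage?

0.9718 (arbitrage exists)

Around MXN → USD → ZAR → MXN: 1 × 0.061574 ÷ 0.066555 ÷ 0.95204 = 0.971766
Product < 1; profitable direction is MXN → ZAR → USD → MXN.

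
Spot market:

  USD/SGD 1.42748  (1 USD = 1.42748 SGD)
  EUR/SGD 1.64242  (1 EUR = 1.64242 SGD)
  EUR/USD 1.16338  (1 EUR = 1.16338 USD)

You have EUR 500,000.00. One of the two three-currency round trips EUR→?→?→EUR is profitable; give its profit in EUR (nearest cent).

Profit: EUR 5,565.47

Profitable loop is EUR → USD → SGD → EUR:
EUR 500,000.00 × 1.16338 = USD 581,690.00
USD 581,690.00 × 1.42748 = SGD 830,350.84
SGD 830,350.84 ÷ 1.64242 = EUR 505,565.47
Profit = EUR 505,565.47 − EUR 500,000.00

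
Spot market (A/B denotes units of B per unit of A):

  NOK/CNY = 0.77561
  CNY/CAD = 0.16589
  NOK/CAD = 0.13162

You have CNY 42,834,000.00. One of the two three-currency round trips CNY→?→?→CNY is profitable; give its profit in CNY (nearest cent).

Profitable loop is CNY → NOK → CAD → CNY:
CNY 42,834,000.00 ÷ 0.77561 = NOK 55,226,209.05
NOK 55,226,209.05 × 0.13162 = CAD 7,268,873.63
CAD 7,268,873.63 ÷ 0.16589 = CNY 43,817,431.04
Profit = CNY 43,817,431.04 − CNY 42,834,000.00

Profit: CNY 983,431.04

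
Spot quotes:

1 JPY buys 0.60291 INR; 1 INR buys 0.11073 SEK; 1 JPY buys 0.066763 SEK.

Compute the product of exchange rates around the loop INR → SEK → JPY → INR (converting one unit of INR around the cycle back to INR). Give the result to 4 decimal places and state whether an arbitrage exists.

Around INR → SEK → JPY → INR: 1 × 0.11073 ÷ 0.066763 × 0.60291 = 0.999958
Product ≈ 1 (deviation 0.004%, within rounding noise).

1.0000 (no arbitrage)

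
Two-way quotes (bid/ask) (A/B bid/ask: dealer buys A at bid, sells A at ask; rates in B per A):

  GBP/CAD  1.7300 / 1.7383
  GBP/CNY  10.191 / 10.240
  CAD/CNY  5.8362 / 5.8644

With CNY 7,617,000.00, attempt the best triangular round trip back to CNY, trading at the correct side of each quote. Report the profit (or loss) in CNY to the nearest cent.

Net result: CNY -2,306.24 (no profitable arbitrage after spreads)

Best loop CNY → CAD → GBP → CNY:
CNY 7,617,000.00 ÷ 5.8644 (buy CAD at ask) = CAD 1,298,854.10
CAD 1,298,854.10 ÷ 1.7383 (buy GBP at ask) = GBP 747,197.90
GBP 747,197.90 × 10.191 (sell GBP at bid) = CNY 7,614,693.76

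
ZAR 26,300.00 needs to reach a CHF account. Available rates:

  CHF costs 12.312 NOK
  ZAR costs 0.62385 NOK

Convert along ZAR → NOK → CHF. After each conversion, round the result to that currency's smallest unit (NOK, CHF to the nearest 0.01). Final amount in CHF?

CHF 1,332.62

ZAR 26,300.00 × 0.62385 = NOK 16,407.26
NOK 16,407.26 ÷ 12.312 = CHF 1,332.62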